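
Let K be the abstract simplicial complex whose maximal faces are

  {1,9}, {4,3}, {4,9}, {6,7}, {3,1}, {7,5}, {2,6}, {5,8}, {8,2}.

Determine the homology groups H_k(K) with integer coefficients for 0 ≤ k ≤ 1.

H_0 ≅ Z^2,  H_1 ≅ Z^2.

K has 9 vertices, 9 edges.
rank ∂_0 = 0, rank ∂_1 = 7 ⇒ b_0 = 9 − 0 − 7 = 2; all invariant factors of ∂_1 are 1 so no torsion. So H_0 = Z^2.
rank ∂_1 = 7, rank ∂_2 = 0 ⇒ b_1 = 9 − 7 − 0 = 2. So H_1 = Z^2.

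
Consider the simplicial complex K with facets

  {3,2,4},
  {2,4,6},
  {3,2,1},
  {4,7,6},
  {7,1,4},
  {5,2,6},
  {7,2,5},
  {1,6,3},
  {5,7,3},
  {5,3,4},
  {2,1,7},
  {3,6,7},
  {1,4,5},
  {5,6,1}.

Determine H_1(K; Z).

H_1 = Z^2.

Take the total order 1 < 2 < 3 < 4 < 5 < 6 < 7 on the vertex set. Then K (dimension 2) consists of the simplices:

  0-simplices (7): [1], [2], [3], [4], [5], [6], [7]
  1-simplices (21): [1,2], [1,3], [1,4], [1,5], [1,6], [1,7], [2,3], [2,4], [2,5], [2,6], [2,7], [3,4], [3,5], [3,6], [3,7], [4,5], [4,6], [4,7], [5,6], [5,7], [6,7]
  2-simplices (14): [1,2,3], [1,2,7], [1,3,6], [1,4,5], [1,4,7], [1,5,6], [2,3,4], [2,4,6], [2,5,6], [2,5,7], [3,4,5], [3,5,7], [3,6,7], [4,6,7]

so the chain groups are C_0 ≅ Z^7, C_1 ≅ Z^21, C_2 ≅ Z^14.

∂_1: C_1 → C_0 is given by ∂[p,q] = [q] − [p]. For instance
  ∂[5,6] = [6] − [5].
The resulting 7×21 matrix has rank 6, and its Smith normal form has invariant factors (1,1,1,1,1,1).

Boundary ∂_2: C_2 → C_1 maps a triangle to the signed sum of its edges. For instance
  ∂[1,5,6] = [5,6] − [1,6] + [1,5],
  ∂[2,4,6] = [4,6] − [2,6] + [2,4].
This gives a 21×14 integer matrix of rank 13; reducing to Smith normal form yields diagonal entries (1,1,1,1,1,1,1,1,1,1,1,1,1).

Reading off H_k = ker ∂_k / im ∂_{k+1}:

  H_1: rank ker ∂_1 − rank ∂_2 = (21 − 6) − 13 = 2, and the invariant factors of ∂_2 are all 1, so H_1 ≅ Z^2.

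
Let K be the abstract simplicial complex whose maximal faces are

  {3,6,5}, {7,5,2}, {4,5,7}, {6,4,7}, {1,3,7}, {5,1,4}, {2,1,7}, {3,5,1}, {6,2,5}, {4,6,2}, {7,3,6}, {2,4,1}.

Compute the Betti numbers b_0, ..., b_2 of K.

K has 7 vertices, 18 edges, 12 triangles.
rank ∂_0 = 0, rank ∂_1 = 6 ⇒ b_0 = 7 − 0 − 6 = 1; all invariant factors of ∂_1 are 1 so no torsion. So H_0 ≅ Z.
rank ∂_1 = 6, rank ∂_2 = 12 ⇒ b_1 = 18 − 6 − 12 = 0; ∂_2 has invariant factor(s) [2] giving torsion. So H_1 ≅ Z/2Z.
rank ∂_2 = 12, rank ∂_3 = 0 ⇒ b_2 = 12 − 12 − 0 = 0. So H_2 ≅ 0.

b_0 = 1, b_1 = 0, b_2 = 0.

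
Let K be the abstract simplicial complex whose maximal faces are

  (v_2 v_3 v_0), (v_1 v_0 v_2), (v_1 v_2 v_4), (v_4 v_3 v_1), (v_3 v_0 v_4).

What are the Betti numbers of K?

Take the total order v_0 < v_1 < v_2 < v_3 < v_4 on the vertex set. Then K (dimension 2) consists of the simplices:

  0-simplices (5): [v_0], [v_1], [v_2], [v_3], [v_4]
  1-simplices (10): [v_0,v_1], [v_0,v_2], [v_0,v_3], [v_0,v_4], [v_1,v_2], [v_1,v_3], [v_1,v_4], [v_2,v_3], [v_2,v_4], [v_3,v_4]
  2-simplices (5): [v_0,v_1,v_2], [v_0,v_2,v_3], [v_0,v_3,v_4], [v_1,v_2,v_4], [v_1,v_3,v_4]

giving chain groups C_0 ≅ Z^5, C_1 ≅ Z^10, C_2 ≅ Z^5.

∂_1: C_1 → C_0 is given by ∂[p,q] = [q] − [p]. For instance
  ∂[v_3,v_4] = [v_4] − [v_3].
As a 5×10 matrix over Z this has rank 4, with invariant factors (1,1,1,1).

∂_2: C_2 → C_1 maps a triangle to the signed sum of its edges. For instance
  ∂[v_1,v_3,v_4] = [v_3,v_4] − [v_1,v_4] + [v_1,v_3],
  ∂[v_0,v_3,v_4] = [v_3,v_4] − [v_0,v_4] + [v_0,v_3].
This gives a 10×5 integer matrix of rank 5; reducing to Smith normal form yields diagonal entries (1,1,1,1,1).

Now H_k = ker ∂_k / im ∂_{k+1}, so:

  H_0: rank C_0 − rank ∂_1 = 5 − 4 = 1, and the invariant factors of ∂_1 are all 1, so H_0 = Z.
  H_1: rank ker ∂_1 − rank ∂_2 = (10 − 4) − 5 = 1, and the invariant factors of ∂_2 are all 1, so H_1 = Z.
  H_2: rank ker ∂_2 − rank ∂_3 = (5 − 5) − 0 = 0, and there is no ∂_3, so H_2 = 0.

Hence the Betti numbers are b_0 = 1, b_1 = 1, b_2 = 0.

b_0 = 1, b_1 = 1, b_2 = 0.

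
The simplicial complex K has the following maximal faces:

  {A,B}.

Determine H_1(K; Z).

H_1 ≅ 0.

Take the total order A < B on the vertex set. Then K (dimension 1) consists of the simplices:

  0-simplices (2): A, B
  1-simplices (1): AB

giving chain groups C_0 ≅ Z^2, C_1 ≅ Z^1.

Boundary ∂_1: C_1 → C_0 is given by ∂[p,q] = [q] − [p]. For instance
  ∂AB = B − A.
This gives a 2×1 integer matrix of rank 1; reducing to Smith normal form yields diagonal entries (1).

From H_k ≅ ker(∂_k) / im(∂_{k+1}) we obtain:

  H_1: rank ker ∂_1 − rank ∂_2 = (1 − 1) − 0 = 0, and there is no ∂_2, so H_1 ≅ 0.

(K is a triangulation of the 1-simplex.)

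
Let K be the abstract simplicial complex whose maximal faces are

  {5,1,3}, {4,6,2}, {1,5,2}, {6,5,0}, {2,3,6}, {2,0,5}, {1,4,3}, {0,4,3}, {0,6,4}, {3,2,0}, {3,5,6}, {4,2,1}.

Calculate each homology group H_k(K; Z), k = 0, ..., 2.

H_0 ≅ Z,  H_1 ≅ Z_2,  H_2 = 0.

K has 7 vertices, 18 edges, 12 triangles.
rank ∂_0 = 0, rank ∂_1 = 6 ⇒ b_0 = 7 − 0 − 6 = 1; all invariant factors of ∂_1 are 1 so no torsion. So H_0 = Z.
rank ∂_1 = 6, rank ∂_2 = 12 ⇒ b_1 = 18 − 6 − 12 = 0; ∂_2 has invariant factor(s) [2] giving torsion. So H_1 = Z_2.
rank ∂_2 = 12, rank ∂_3 = 0 ⇒ b_2 = 12 − 12 − 0 = 0. So H_2 = 0.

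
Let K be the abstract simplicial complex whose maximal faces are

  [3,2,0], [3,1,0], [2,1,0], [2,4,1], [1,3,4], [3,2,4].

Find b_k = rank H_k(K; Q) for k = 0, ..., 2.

b_0 = 1, b_1 = 0, b_2 = 1.

K has 5 vertices, 9 edges, 6 triangles.
rank ∂_0 = 0, rank ∂_1 = 4 ⇒ b_0 = 5 − 0 − 4 = 1; all invariant factors of ∂_1 are 1 so no torsion. So H_0 = Z.
rank ∂_1 = 4, rank ∂_2 = 5 ⇒ b_1 = 9 − 4 − 5 = 0; all invariant factors of ∂_2 are 1 so no torsion. So H_1 = 0.
rank ∂_2 = 5, rank ∂_3 = 0 ⇒ b_2 = 6 − 5 − 0 = 1. So H_2 = Z.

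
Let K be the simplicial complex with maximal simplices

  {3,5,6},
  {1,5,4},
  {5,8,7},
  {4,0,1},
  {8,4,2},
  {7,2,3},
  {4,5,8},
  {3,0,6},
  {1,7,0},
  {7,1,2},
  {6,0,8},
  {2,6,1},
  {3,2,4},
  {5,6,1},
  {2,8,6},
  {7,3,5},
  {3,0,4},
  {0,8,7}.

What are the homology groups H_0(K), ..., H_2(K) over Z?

H_0 ≅ Z,  H_1 ≅ Z^2,  H_2 ≅ Z.

Order the vertices as 0 < 1 < 2 < 3 < 4 < 5 < 6 < 7 < 8. Listing each simplex with vertices in this order, K has dimension 2 with simplices:

  0-simplices (9): [0], [1], [2], [3], [4], [5], [6], [7], [8]
  1-simplices (27): (27 of them)
  2-simplices (18): [0,1,4], [0,1,7], [0,3,4], [0,3,6], [0,6,8], [0,7,8], [1,2,6], [1,2,7], [1,4,5], [1,5,6], [2,3,4], [2,3,7], [2,4,8], [2,6,8], [3,5,6], [3,5,7], [4,5,8], [5,7,8]

giving chain groups C_0 ≅ Z^9, C_1 ≅ Z^27, C_2 ≅ Z^18.

The boundary map ∂_1: C_1 → C_0 sends each edge [p,q] (with p < q) to q − p. For instance
  ∂[0,3] = [3] − [0].
As a 9×27 matrix over Z this has rank 8, with invariant factors (1,1,1,1,1,1,1,1).

The boundary map ∂_2: C_2 → C_1 acts by ∂[p,q,r] = [q,r] − [p,r] + [p,q]. For instance
  ∂[0,6,8] = [6,8] − [0,8] + [0,6],
  ∂[1,2,6] = [2,6] − [1,6] + [1,2].
As a 27×18 matrix over Z this has rank 17, with invariant factors (1,1,1,1,1,1,1,1,1,1,1,1,1,1,1,1,1).

Computing H_k = (kernel of ∂_k) / (image of ∂_{k+1}):

  H_0: rank C_0 − rank ∂_1 = 9 − 8 = 1, and the invariant factors of ∂_1 are all 1, so H_0 ≅ Z.
  H_1: rank ker ∂_1 − rank ∂_2 = (27 − 8) − 17 = 2, and the invariant factors of ∂_2 are all 1, so H_1 ≅ Z^2.
  H_2: rank ker ∂_2 − rank ∂_3 = (18 − 17) − 0 = 1, and there is no ∂_3, so H_2 ≅ Z.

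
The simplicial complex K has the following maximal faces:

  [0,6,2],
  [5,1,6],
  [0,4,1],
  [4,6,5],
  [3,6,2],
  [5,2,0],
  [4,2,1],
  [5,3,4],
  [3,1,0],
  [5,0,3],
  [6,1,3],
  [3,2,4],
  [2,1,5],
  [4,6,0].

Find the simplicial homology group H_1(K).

H_1 ≅ Z^2.

Take the total order 0 < 1 < 2 < 3 < 4 < 5 < 6 on the vertex set. Then K (dimension 2) consists of the simplices:

  0-simplices (7): [0], [1], [2], [3], [4], [5], [6]
  1-simplices (21): [0,1], [0,2], [0,3], [0,4], [0,5], [0,6], [1,2], [1,3], [1,4], [1,5], [1,6], [2,3], [2,4], [2,5], [2,6], [3,4], [3,5], [3,6], [4,5], [4,6], [5,6]
  2-simplices (14): [0,1,3], [0,1,4], [0,2,5], [0,2,6], [0,3,5], [0,4,6], [1,2,4], [1,2,5], [1,3,6], [1,5,6], [2,3,4], [2,3,6], [3,4,5], [4,5,6]

giving chain groups C_0 ≅ Z^7, C_1 ≅ Z^21, C_2 ≅ Z^14.

Boundary ∂_1: C_1 → C_0 maps an edge to its endpoints' difference, ∂[p,q] = q − p. For instance
  ∂[2,6] = [6] − [2].
The 7×21 boundary matrix has rank 6 and Smith normal form diag(1,1,1,1,1,1).

The boundary map ∂_2: C_2 → C_1 maps a triangle to the signed sum of its edges. For instance
  ∂[0,2,6] = [2,6] − [0,6] + [0,2],
  ∂[0,1,4] = [1,4] − [0,4] + [0,1].
As a 21×14 matrix over Z this has rank 13, with invariant factors (1,1,1,1,1,1,1,1,1,1,1,1,1).

Computing H_k = (kernel of ∂_k) / (image of ∂_{k+1}):

  H_1: rank ker ∂_1 − rank ∂_2 = (21 − 6) − 13 = 2, and the invariant factors of ∂_2 are all 1, so H_1 = Z^2.

(K is a triangulation of the torus T^2.)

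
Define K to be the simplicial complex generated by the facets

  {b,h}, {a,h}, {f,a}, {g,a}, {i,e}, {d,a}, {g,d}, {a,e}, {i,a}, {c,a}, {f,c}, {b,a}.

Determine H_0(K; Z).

H_0 = Z.

We work with the vertex ordering a < b < c < d < e < f < g < h < i. The simplices of K, each written with vertices in increasing order, are:

  0-simplices (9): a, b, c, d, e, f, g, h, i
  1-simplices (12): ab, ac, ad, ae, af, ag, ah, ai, bh, cf, dg, ei

giving chain groups C_0 ≅ Z^9, C_1 ≅ Z^12.

∂_1: C_1 → C_0 is given by ∂[p,q] = [q] − [p]. For instance
  ∂ad = d − a.
The resulting 9×12 matrix has rank 8, and its Smith normal form has invariant factors (1,1,1,1,1,1,1,1).

Computing H_k = (kernel of ∂_k) / (image of ∂_{k+1}):

  H_0: rank C_0 − rank ∂_1 = 9 − 8 = 1, and the invariant factors of ∂_1 are all 1, so H_0 ≅ Z.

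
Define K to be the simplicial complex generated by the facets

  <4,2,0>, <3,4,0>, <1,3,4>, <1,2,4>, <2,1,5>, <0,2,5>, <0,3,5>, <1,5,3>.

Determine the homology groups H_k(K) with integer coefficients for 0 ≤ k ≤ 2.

H_0 = Z,  H_1 = 0,  H_2 = Z.

K has 6 vertices, 12 edges, 8 triangles.
rank ∂_0 = 0, rank ∂_1 = 5 ⇒ b_0 = 6 − 0 − 5 = 1; all invariant factors of ∂_1 are 1 so no torsion. So H_0 ≅ Z.
rank ∂_1 = 5, rank ∂_2 = 7 ⇒ b_1 = 12 − 5 − 7 = 0; all invariant factors of ∂_2 are 1 so no torsion. So H_1 ≅ 0.
rank ∂_2 = 7, rank ∂_3 = 0 ⇒ b_2 = 8 − 7 − 0 = 1. So H_2 ≅ Z.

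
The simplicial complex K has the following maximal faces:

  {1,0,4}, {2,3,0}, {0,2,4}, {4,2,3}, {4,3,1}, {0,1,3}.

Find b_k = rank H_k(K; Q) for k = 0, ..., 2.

b_0 = 1, b_1 = 0, b_2 = 1.

Order the vertices as 0 < 1 < 2 < 3 < 4. Listing each simplex with vertices in this order, K has dimension 2 with simplices:

  0-simplices (5): [0], [1], [2], [3], [4]
  1-simplices (9): [0,1], [0,2], [0,3], [0,4], [1,3], [1,4], [2,3], [2,4], [3,4]
  2-simplices (6): [0,1,3], [0,1,4], [0,2,3], [0,2,4], [1,3,4], [2,3,4]

giving chain groups C_0 ≅ Z^5, C_1 ≅ Z^9, C_2 ≅ Z^6.

The boundary map ∂_1: C_1 → C_0 sends each edge [p,q] (with p < q) to q − p. For instance
  ∂[0,3] = [3] − [0].
As a 5×9 matrix over Z this has rank 4, with invariant factors (1,1,1,1).

The boundary map ∂_2: C_2 → C_1 maps a triangle to the signed sum of its edges. For instance
  ∂[0,1,3] = [1,3] − [0,3] + [0,1],
  ∂[2,3,4] = [3,4] − [2,4] + [2,3].
The resulting 9×6 matrix has rank 5, and its Smith normal form has invariant factors (1,1,1,1,1).

From H_k ≅ ker(∂_k) / im(∂_{k+1}) we obtain:

  H_0: rank C_0 − rank ∂_1 = 5 − 4 = 1, and the invariant factors of ∂_1 are all 1, so H_0 = Z.
  H_1: rank ker ∂_1 − rank ∂_2 = (9 − 4) − 5 = 0, and the invariant factors of ∂_2 are all 1, so H_1 = 0.
  H_2: rank ker ∂_2 − rank ∂_3 = (6 − 5) − 0 = 1, and there is no ∂_3, so H_2 = Z.

(K is a triangulation of the 2-sphere S^2.)

Hence the Betti numbers are b_0 = 1, b_1 = 0, b_2 = 1.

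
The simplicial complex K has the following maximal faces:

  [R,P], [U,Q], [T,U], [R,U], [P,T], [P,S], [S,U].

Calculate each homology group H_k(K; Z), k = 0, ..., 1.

Order the vertices as P < Q < R < S < T < U. Listing each simplex with vertices in this order, K has dimension 1 with simplices:

  0-simplices (6): P, Q, R, S, T, U
  1-simplices (7): PR, PS, PT, QU, RU, SU, TU

Hence C_0 ≅ Z^6, C_1 ≅ Z^7.

Boundary ∂_1: C_1 → C_0 is given by ∂[p,q] = [q] − [p]. For instance
  ∂QU = U − Q.
The 6×7 boundary matrix has rank 5 and Smith normal form diag(1,1,1,1,1).

Computing H_k = (kernel of ∂_k) / (image of ∂_{k+1}):

  H_0: rank C_0 − rank ∂_1 = 6 − 5 = 1, and the invariant factors of ∂_1 are all 1, so H_0 = Z.
  H_1: rank ker ∂_1 − rank ∂_2 = (7 − 5) − 0 = 2, and there is no ∂_2, so H_1 = Z^2.

As a check, the Euler characteristic is 6 − 7 = -1, which agrees with 1 − 2 = -1.

H_0 = Z,  H_1 = Z^2.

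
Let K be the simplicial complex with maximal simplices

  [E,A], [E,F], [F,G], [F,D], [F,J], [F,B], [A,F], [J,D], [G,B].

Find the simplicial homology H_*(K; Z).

H_0 ≅ Z,  H_1 ≅ Z^3.

Fix the vertex order A < B < D < E < F < G < J and write every simplex with vertices in increasing order. Then dim K = 1 and the simplices of K are:

  0-simplices (7): A, B, D, E, F, G, J
  1-simplices (9): AE, AF, BF, BG, DF, DJ, EF, FG, FJ

Hence C_0 ≅ Z^7, C_1 ≅ Z^9.

The boundary map ∂_1: C_1 → C_0 sends each edge [p,q] (with p < q) to q − p. For instance
  ∂DJ = J − D.
The 7×9 boundary matrix has rank 6 and Smith normal form diag(1,1,1,1,1,1).

Computing H_k = (kernel of ∂_k) / (image of ∂_{k+1}):

  H_0: rank C_0 − rank ∂_1 = 7 − 6 = 1, and the invariant factors of ∂_1 are all 1, so H_0 = Z.
  H_1: rank ker ∂_1 − rank ∂_2 = (9 − 6) − 0 = 3, and there is no ∂_2, so H_1 = Z^3.

As a check, the Euler characteristic is 7 − 9 = -2, which agrees with 1 − 3 = -2.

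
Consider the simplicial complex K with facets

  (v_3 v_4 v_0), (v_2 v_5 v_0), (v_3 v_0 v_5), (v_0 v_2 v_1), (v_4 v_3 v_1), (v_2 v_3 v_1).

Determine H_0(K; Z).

K has 6 vertices, 12 edges, 6 triangles.
rank ∂_0 = 0, rank ∂_1 = 5 ⇒ b_0 = 6 − 0 − 5 = 1; all invariant factors of ∂_1 are 1 so no torsion. So H_0 ≅ Z.

H_0 = Z.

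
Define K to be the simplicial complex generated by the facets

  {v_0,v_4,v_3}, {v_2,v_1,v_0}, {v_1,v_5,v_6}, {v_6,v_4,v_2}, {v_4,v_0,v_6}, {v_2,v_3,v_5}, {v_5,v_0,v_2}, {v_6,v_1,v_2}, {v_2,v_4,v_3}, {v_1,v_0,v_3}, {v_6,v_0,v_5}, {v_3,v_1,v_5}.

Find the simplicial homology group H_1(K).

Order the vertices as v_0 < v_1 < v_2 < v_3 < v_4 < v_5 < v_6. Listing each simplex with vertices in this order, K has dimension 2 with simplices:

  0-simplices (7): [v_0], [v_1], [v_2], [v_3], [v_4], [v_5], [v_6]
  1-simplices (18): (18 of them)
  2-simplices (12): (12 of them)

giving chain groups C_0 ≅ Z^7, C_1 ≅ Z^18, C_2 ≅ Z^12.

∂_1: C_1 → C_0 sends each edge [p,q] (with p < q) to q − p. For instance
  ∂[v_2,v_5] = [v_5] − [v_2].
The 7×18 boundary matrix has rank 6 and Smith normal form diag(1,1,1,1,1,1).

The boundary map ∂_2: C_2 → C_1 sends each 2-simplex [p,q,r] to [q,r] − [p,r] + [p,q]. For instance
  ∂[v_0,v_4,v_6] = [v_4,v_6] − [v_0,v_6] + [v_0,v_4],
  ∂[v_2,v_3,v_4] = [v_3,v_4] − [v_2,v_4] + [v_2,v_3].
The resulting 18×12 matrix has rank 12, and its Smith normal form has invariant factors (1,1,1,1,1,1,1,1,1,1,1,2).

Computing H_k = (kernel of ∂_k) / (image of ∂_{k+1}):

  H_1: rank ker ∂_1 − rank ∂_2 = (18 − 6) − 12 = 0, and ∂_2 has invariant factor 2 > 1, so H_1 = Z/2Z.

H_1 ≅ Z/2Z.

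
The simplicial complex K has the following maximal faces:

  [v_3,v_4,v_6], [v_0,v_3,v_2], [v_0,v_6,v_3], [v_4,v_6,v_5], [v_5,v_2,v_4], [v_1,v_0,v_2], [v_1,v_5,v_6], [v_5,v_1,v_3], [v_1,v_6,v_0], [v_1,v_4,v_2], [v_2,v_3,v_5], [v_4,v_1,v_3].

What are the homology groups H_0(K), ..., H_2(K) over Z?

H_0 = Z,  H_1 = Z_2,  H_2 = 0.

Fix the vertex order v_0 < v_1 < v_2 < v_3 < v_4 < v_5 < v_6 and write every simplex with vertices in increasing order. Then dim K = 2 and the simplices of K are:

  0-simplices (7): [v_0], [v_1], [v_2], [v_3], [v_4], [v_5], [v_6]
  1-simplices (18): (18 of them)
  2-simplices (12): (12 of them)

so the chain groups are C_0 ≅ Z^7, C_1 ≅ Z^18, C_2 ≅ Z^12.

The boundary map ∂_1: C_1 → C_0 sends each edge [p,q] (with p < q) to q − p.
This gives a 7×18 integer matrix of rank 6; reducing to Smith normal form yields diagonal entries (1,1,1,1,1,1).

Boundary ∂_2: C_2 → C_1 maps a triangle to the signed sum of its edges. For instance
  ∂[v_4,v_5,v_6] = [v_5,v_6] − [v_4,v_6] + [v_4,v_5],
  ∂[v_0,v_2,v_3] = [v_2,v_3] − [v_0,v_3] + [v_0,v_2].
This gives a 18×12 integer matrix of rank 12; reducing to Smith normal form yields diagonal entries (1,1,1,1,1,1,1,1,1,1,1,2).

From H_k ≅ ker(∂_k) / im(∂_{k+1}) we obtain:

  H_0: rank C_0 − rank ∂_1 = 7 − 6 = 1, and the invariant factors of ∂_1 are all 1, so H_0 = Z.
  H_1: rank ker ∂_1 − rank ∂_2 = (18 − 6) − 12 = 0, and ∂_2 has invariant factor 2 > 1, so H_1 = Z_2.
  H_2: rank ker ∂_2 − rank ∂_3 = (12 − 12) − 0 = 0, and there is no ∂_3, so H_2 = 0.

(K is a triangulation of the real projective plane RP^2.)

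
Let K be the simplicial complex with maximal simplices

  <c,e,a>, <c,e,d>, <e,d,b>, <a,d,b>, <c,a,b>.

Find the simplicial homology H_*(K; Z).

K has 5 vertices, 10 edges, 5 triangles.
rank ∂_0 = 0, rank ∂_1 = 4 ⇒ b_0 = 5 − 0 − 4 = 1; all invariant factors of ∂_1 are 1 so no torsion. So H_0 ≅ Z.
rank ∂_1 = 4, rank ∂_2 = 5 ⇒ b_1 = 10 − 4 − 5 = 1; all invariant factors of ∂_2 are 1 so no torsion. So H_1 ≅ Z.
rank ∂_2 = 5, rank ∂_3 = 0 ⇒ b_2 = 5 − 5 − 0 = 0. So H_2 ≅ 0.

H_0 ≅ Z,  H_1 ≅ Z,  H_2 = 0.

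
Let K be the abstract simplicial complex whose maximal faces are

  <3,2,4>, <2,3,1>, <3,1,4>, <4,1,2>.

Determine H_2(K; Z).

K has 4 vertices, 6 edges, 4 triangles.
rank ∂_2 = 3, rank ∂_3 = 0 ⇒ b_2 = 4 − 3 − 0 = 1. So H_2 ≅ Z.

H_2 = Z.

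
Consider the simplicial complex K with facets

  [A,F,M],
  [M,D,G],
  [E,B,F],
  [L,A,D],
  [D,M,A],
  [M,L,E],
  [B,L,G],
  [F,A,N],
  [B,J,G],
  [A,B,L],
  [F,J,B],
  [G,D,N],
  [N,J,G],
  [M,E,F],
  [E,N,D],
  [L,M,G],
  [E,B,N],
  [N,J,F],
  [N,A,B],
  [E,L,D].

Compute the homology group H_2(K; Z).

We work with the vertex ordering A < B < D < E < F < G < J < L < M < N. The simplices of K, each written with vertices in increasing order, are:

  0-simplices (10): A, B, D, E, F, G, J, L, M, N
  1-simplices (30): AB, AD, AF, AL, AM, AN, BE, BF, BG, BJ, BL, BN, DE, DG, DL, DM, DN, EF, EL, EM, EN, FJ, FM, FN, GJ, GL, GM, GN, JN, LM
  2-simplices (20): ABL, ABN, ADL, ADM, AFM, AFN, BEF, BEN, BFJ, BGJ, BGL, DEL, DEN, DGM, DGN, EFM, ELM, FJN, GJN, GLM

so the chain groups are C_0 ≅ Z^10, C_1 ≅ Z^30, C_2 ≅ Z^20.

∂_1: C_1 → C_0 is given by ∂[p,q] = [q] − [p].
The resulting 10×30 matrix has rank 9, and its Smith normal form has invariant factors (1,1,1,1,1,1,1,1,1).

∂_2: C_2 → C_1 sends each 2-simplex [p,q,r] to [q,r] − [p,r] + [p,q]. For instance
  ∂BFJ = FJ − BJ + BF,
  ∂EFM = FM − EM + EF.
The 30×20 boundary matrix has rank 20 and Smith normal form diag(1,1,1,1,1,1,1,1,1,1,1,1,1,1,1,1,1,1,1,2).

From H_k ≅ ker(∂_k) / im(∂_{k+1}) we obtain:

  H_2: rank ker ∂_2 − rank ∂_3 = (20 − 20) − 0 = 0, and there is no ∂_3, so H_2 ≅ 0.

H_2 = 0.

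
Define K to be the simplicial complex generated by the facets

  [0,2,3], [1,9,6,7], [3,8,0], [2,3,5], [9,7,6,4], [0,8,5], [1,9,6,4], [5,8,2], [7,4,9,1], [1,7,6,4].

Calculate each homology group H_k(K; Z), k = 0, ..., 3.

H_0 ≅ Z^2,  H_1 ≅ Z,  H_2 = 0,  H_3 ≅ Z.

Order the vertices as 0 < 1 < 2 < 3 < 4 < 5 < 6 < 7 < 8 < 9. Listing each simplex with vertices in this order, K has dimension 3 with simplices:

  0-simplices (10): [0], [1], [2], [3], [4], [5], [6], [7], [8], [9]
  1-simplices (20): [0,2], [0,3], [0,5], [0,8], [1,4], [1,6], [1,7], [1,9], [2,3], [2,5], [2,8], [3,5], [3,8], [4,6], [4,7], [4,9], [5,8], [6,7], [6,9], [7,9]
  2-simplices (15): [0,2,3], [0,3,8], [0,5,8], [1,4,6], [1,4,7], [1,4,9], [1,6,7], [1,6,9], [1,7,9], [2,3,5], [2,5,8], [4,6,7], [4,6,9], [4,7,9], [6,7,9]
  3-simplices (5): [1,4,6,7], [1,4,6,9], [1,4,7,9], [1,6,7,9], [4,6,7,9]

giving chain groups C_0 ≅ Z^10, C_1 ≅ Z^20, C_2 ≅ Z^15, C_3 ≅ Z^5.

The boundary map ∂_1: C_1 → C_0 is given by ∂[p,q] = [q] − [p]. For instance
  ∂[1,9] = [9] − [1].
As a 10×20 matrix over Z this has rank 8, with invariant factors (1,1,1,1,1,1,1,1).

The boundary map ∂_2: C_2 → C_1 acts by ∂[p,q,r] = [q,r] − [p,r] + [p,q]. For instance
  ∂[6,7,9] = [7,9] − [6,9] + [6,7],
  ∂[1,7,9] = [7,9] − [1,9] + [1,7].
The resulting 20×15 matrix has rank 11, and its Smith normal form has invariant factors (1,1,1,1,1,1,1,1,1,1,1).

Boundary ∂_3: C_3 → C_2 sends each 3-simplex σ to the alternating sum Σ_i (−1)^i (σ with its i-th vertex removed). For instance
  ∂[4,6,7,9] = [6,7,9] − [4,7,9] + [4,6,9] − [4,6,7],
  ∂[1,4,7,9] = [4,7,9] − [1,7,9] + [1,4,9] − [1,4,7].
The 15×5 boundary matrix has rank 4 and Smith normal form diag(1,1,1,1).

Reading off H_k = ker ∂_k / im ∂_{k+1}:

  H_0: rank C_0 − rank ∂_1 = 10 − 8 = 2, and the invariant factors of ∂_1 are all 1, so H_0 ≅ Z^2.
  H_1: rank ker ∂_1 − rank ∂_2 = (20 − 8) − 11 = 1, and the invariant factors of ∂_2 are all 1, so H_1 ≅ Z.
  H_2: rank ker ∂_2 − rank ∂_3 = (15 − 11) − 4 = 0, and the invariant factors of ∂_3 are all 1, so H_2 ≅ 0.
  H_3: rank ker ∂_3 − rank ∂_4 = (5 − 4) − 0 = 1, and there is no ∂_4, so H_3 ≅ Z.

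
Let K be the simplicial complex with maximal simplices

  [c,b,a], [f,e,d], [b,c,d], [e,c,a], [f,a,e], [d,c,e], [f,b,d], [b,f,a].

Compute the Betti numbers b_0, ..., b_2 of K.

Order the vertices as a < b < c < d < e < f. Listing each simplex with vertices in this order, K has dimension 2 with simplices:

  0-simplices (6): a, b, c, d, e, f
  1-simplices (12): ab, ac, ae, af, bc, bd, bf, cd, ce, de, df, ef
  2-simplices (8): abc, abf, ace, aef, bcd, bdf, cde, def

so the chain groups are C_0 ≅ Z^6, C_1 ≅ Z^12, C_2 ≅ Z^8.

∂_1: C_1 → C_0 sends each edge [p,q] (with p < q) to q − p. For instance
  ∂bf = f − b.
This gives a 6×12 integer matrix of rank 5; reducing to Smith normal form yields diagonal entries (1,1,1,1,1).

The boundary map ∂_2: C_2 → C_1 sends each 2-simplex [p,q,r] to [q,r] − [p,r] + [p,q]. For instance
  ∂aef = ef − af + ae,
  ∂bdf = df − bf + bd.
The 12×8 boundary matrix has rank 7 and Smith normal form diag(1,1,1,1,1,1,1).

Computing H_k = (kernel of ∂_k) / (image of ∂_{k+1}):

  H_0: rank C_0 − rank ∂_1 = 6 − 5 = 1, and the invariant factors of ∂_1 are all 1, so H_0 = Z.
  H_1: rank ker ∂_1 − rank ∂_2 = (12 − 5) − 7 = 0, and the invariant factors of ∂_2 are all 1, so H_1 = 0.
  H_2: rank ker ∂_2 − rank ∂_3 = (8 − 7) − 0 = 1, and there is no ∂_3, so H_2 = Z.

(K is a triangulation of the 2-sphere S^2.)

Hence the Betti numbers are b_0 = 1, b_1 = 0, b_2 = 1.

b_0 = 1, b_1 = 0, b_2 = 1.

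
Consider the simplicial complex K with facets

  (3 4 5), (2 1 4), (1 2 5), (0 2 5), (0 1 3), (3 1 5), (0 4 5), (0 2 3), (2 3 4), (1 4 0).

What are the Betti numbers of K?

Order the vertices as 0 < 1 < 2 < 3 < 4 < 5. Listing each simplex with vertices in this order, K has dimension 2 with simplices:

  0-simplices (6): [0], [1], [2], [3], [4], [5]
  1-simplices (15): [0,1], [0,2], [0,3], [0,4], [0,5], [1,2], [1,3], [1,4], [1,5], [2,3], [2,4], [2,5], [3,4], [3,5], [4,5]
  2-simplices (10): [0,1,3], [0,1,4], [0,2,3], [0,2,5], [0,4,5], [1,2,4], [1,2,5], [1,3,5], [2,3,4], [3,4,5]

Hence C_0 ≅ Z^6, C_1 ≅ Z^15, C_2 ≅ Z^10.

∂_1: C_1 → C_0 maps an edge to its endpoints' difference, ∂[p,q] = q − p. For instance
  ∂[0,2] = [2] − [0].
As a 6×15 matrix over Z this has rank 5, with invariant factors (1,1,1,1,1).

The boundary map ∂_2: C_2 → C_1 maps a triangle to the signed sum of its edges. For instance
  ∂[1,3,5] = [3,5] − [1,5] + [1,3],
  ∂[1,2,4] = [2,4] − [1,4] + [1,2].
The 15×10 boundary matrix has rank 10 and Smith normal form diag(1,1,1,1,1,1,1,1,1,2).

From H_k ≅ ker(∂_k) / im(∂_{k+1}) we obtain:

  H_0: rank C_0 − rank ∂_1 = 6 − 5 = 1, and the invariant factors of ∂_1 are all 1, so H_0 ≅ Z.
  H_1: rank ker ∂_1 − rank ∂_2 = (15 − 5) − 10 = 0, and ∂_2 has invariant factor 2 > 1, so H_1 ≅ Z/2Z.
  H_2: rank ker ∂_2 − rank ∂_3 = (10 − 10) − 0 = 0, and there is no ∂_3, so H_2 ≅ 0.

As a check, the Euler characteristic is 6 − 15 + 10 = 1, which agrees with 1 − 0 + 0 = 1.

Hence the Betti numbers are b_0 = 1, b_1 = 0, b_2 = 0.

b_0 = 1, b_1 = 0, b_2 = 0.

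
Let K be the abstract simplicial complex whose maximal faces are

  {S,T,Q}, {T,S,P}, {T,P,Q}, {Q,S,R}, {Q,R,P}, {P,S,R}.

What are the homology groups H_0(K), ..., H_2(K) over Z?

Take the total order P < Q < R < S < T on the vertex set. Then K (dimension 2) consists of the simplices:

  0-simplices (5): P, Q, R, S, T
  1-simplices (9): PQ, PR, PS, PT, QR, QS, QT, RS, ST
  2-simplices (6): PQR, PQT, PRS, PST, QRS, QST

so the chain groups are C_0 ≅ Z^5, C_1 ≅ Z^9, C_2 ≅ Z^6.

The boundary map ∂_1: C_1 → C_0 maps an edge to its endpoints' difference, ∂[p,q] = q − p.
The resulting 5×9 matrix has rank 4, and its Smith normal form has invariant factors (1,1,1,1).

∂_2: C_2 → C_1 maps a triangle to the signed sum of its edges. For instance
  ∂PST = ST − PT + PS,
  ∂QRS = RS − QS + QR.
The 9×6 boundary matrix has rank 5 and Smith normal form diag(1,1,1,1,1).

Now H_k = ker ∂_k / im ∂_{k+1}, so:

  H_0: rank C_0 − rank ∂_1 = 5 − 4 = 1, and the invariant factors of ∂_1 are all 1, so H_0 ≅ Z.
  H_1: rank ker ∂_1 − rank ∂_2 = (9 − 4) − 5 = 0, and the invariant factors of ∂_2 are all 1, so H_1 ≅ 0.
  H_2: rank ker ∂_2 − rank ∂_3 = (6 − 5) − 0 = 1, and there is no ∂_3, so H_2 ≅ Z.

As a check, the Euler characteristic is 5 − 9 + 6 = 2, which agrees with 1 − 0 + 1 = 2.

H_0 ≅ Z,  H_1 = 0,  H_2 ≅ Z.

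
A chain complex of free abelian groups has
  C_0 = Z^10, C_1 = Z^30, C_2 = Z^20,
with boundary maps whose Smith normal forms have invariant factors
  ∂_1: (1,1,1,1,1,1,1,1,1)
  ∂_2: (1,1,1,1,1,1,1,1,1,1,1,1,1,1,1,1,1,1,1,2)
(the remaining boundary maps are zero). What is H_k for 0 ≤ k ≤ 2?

H_0: b_0 = 10 − 0 − 9 = 1; torsion from ∂_1 factors > 1: none. So H_0 = Z.
H_1: b_1 = 30 − 9 − 20 = 1; torsion from ∂_2 factors > 1: [2]. So H_1 = Z ⊕ Z/2.
H_2: b_2 = 20 − 20 − 0 = 0; torsion from ∂_3 factors > 1: none. So H_2 = 0.

H_0 = Z,  H_1 = Z ⊕ Z/2,  H_2 = 0.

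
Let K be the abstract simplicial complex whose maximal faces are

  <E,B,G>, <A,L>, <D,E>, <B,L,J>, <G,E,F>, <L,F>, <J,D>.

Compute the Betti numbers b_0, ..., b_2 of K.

b_0 = 1, b_1 = 2, b_2 = 0.

Take the total order A < B < D < E < F < G < J < L on the vertex set. Then K (dimension 2) consists of the simplices:

  0-simplices (8): A, B, D, E, F, G, J, L
  1-simplices (12): AL, BE, BG, BJ, BL, DE, DJ, EF, EG, FG, FL, JL
  2-simplices (3): BEG, BJL, EFG

Hence C_0 ≅ Z^8, C_1 ≅ Z^12, C_2 ≅ Z^3.

The boundary map ∂_1: C_1 → C_0 maps an edge to its endpoints' difference, ∂[p,q] = q − p. For instance
  ∂FL = L − F.
The 8×12 boundary matrix has rank 7 and Smith normal form diag(1,1,1,1,1,1,1).

Boundary ∂_2: C_2 → C_1 maps a triangle to the signed sum of its edges. For instance
  ∂EFG = FG − EG + EF,
  ∂BEG = EG − BG + BE.
This gives a 12×3 integer matrix of rank 3; reducing to Smith normal form yields diagonal entries (1,1,1).

Now H_k = ker ∂_k / im ∂_{k+1}, so:

  H_0: rank C_0 − rank ∂_1 = 8 − 7 = 1, and the invariant factors of ∂_1 are all 1, so H_0 = Z.
  H_1: rank ker ∂_1 − rank ∂_2 = (12 − 7) − 3 = 2, and the invariant factors of ∂_2 are all 1, so H_1 = Z^2.
  H_2: rank ker ∂_2 − rank ∂_3 = (3 − 3) − 0 = 0, and there is no ∂_3, so H_2 = 0.

Hence the Betti numbers are b_0 = 1, b_1 = 2, b_2 = 0.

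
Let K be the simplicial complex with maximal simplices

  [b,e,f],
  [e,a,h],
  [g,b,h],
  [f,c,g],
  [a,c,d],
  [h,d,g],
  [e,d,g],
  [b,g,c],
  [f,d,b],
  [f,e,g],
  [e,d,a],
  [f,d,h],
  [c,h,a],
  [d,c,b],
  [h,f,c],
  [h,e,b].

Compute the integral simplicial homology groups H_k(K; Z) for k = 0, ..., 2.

We work with the vertex ordering a < b < c < d < e < f < g < h. The simplices of K, each written with vertices in increasing order, are:

  0-simplices (8): a, b, c, d, e, f, g, h
  1-simplices (24): ac, ad, ae, ah, bc, bd, be, bf, bg, bh, cd, cf, cg, ch, de, df, dg, dh, ef, eg, eh, fg, fh, gh
  2-simplices (16): acd, ach, ade, aeh, bcd, bcg, bdf, bef, beh, bgh, cfg, cfh, deg, dfh, dgh, efg

giving chain groups C_0 ≅ Z^8, C_1 ≅ Z^24, C_2 ≅ Z^16.

∂_1: C_1 → C_0 sends each edge [p,q] (with p < q) to q − p. For instance
  ∂ad = d − a.
The 8×24 boundary matrix has rank 7 and Smith normal form diag(1,1,1,1,1,1,1).

The boundary map ∂_2: C_2 → C_1 maps a triangle to the signed sum of its edges. For instance
  ∂bcg = cg − bg + bc,
  ∂cfg = fg − cg + cf.
This gives a 24×16 integer matrix of rank 15; reducing to Smith normal form yields diagonal entries (1,1,1,1,1,1,1,1,1,1,1,1,1,1,1).

Now H_k = ker ∂_k / im ∂_{k+1}, so:

  H_0: rank C_0 − rank ∂_1 = 8 − 7 = 1, and the invariant factors of ∂_1 are all 1, so H_0 ≅ Z.
  H_1: rank ker ∂_1 − rank ∂_2 = (24 − 7) − 15 = 2, and the invariant factors of ∂_2 are all 1, so H_1 ≅ Z^2.
  H_2: rank ker ∂_2 − rank ∂_3 = (16 − 15) − 0 = 1, and there is no ∂_3, so H_2 ≅ Z.

H_0 ≅ Z,  H_1 ≅ Z^2,  H_2 ≅ Z.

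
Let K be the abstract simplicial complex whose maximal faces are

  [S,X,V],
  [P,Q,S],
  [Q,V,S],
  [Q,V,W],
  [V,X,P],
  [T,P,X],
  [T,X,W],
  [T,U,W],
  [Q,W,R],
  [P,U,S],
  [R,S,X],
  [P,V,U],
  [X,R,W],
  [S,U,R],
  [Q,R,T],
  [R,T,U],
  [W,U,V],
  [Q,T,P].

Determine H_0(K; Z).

Take the total order P < Q < R < S < T < U < V < W < X on the vertex set. Then K (dimension 2) consists of the simplices:

  0-simplices (9): P, Q, R, S, T, U, V, W, X
  1-simplices (27): PQ, PS, PT, PU, PV, PX, QR, QS, QT, QV, QW, RS, RT, RU, RW, RX, SU, SV, SX, TU, TW, TX, UV, UW, VW, VX, WX
  2-simplices (18): PQS, PQT, PSU, PTX, PUV, PVX, QRT, QRW, QSV, QVW, RSU, RSX, RTU, RWX, SVX, TUW, TWX, UVW

Hence C_0 ≅ Z^9, C_1 ≅ Z^27, C_2 ≅ Z^18.

Boundary ∂_1: C_1 → C_0 maps an edge to its endpoints' difference, ∂[p,q] = q − p.
This gives a 9×27 integer matrix of rank 8; reducing to Smith normal form yields diagonal entries (1,1,1,1,1,1,1,1).

Boundary ∂_2: C_2 → C_1 sends each 2-simplex [p,q,r] to [q,r] − [p,r] + [p,q]. For instance
  ∂SVX = VX − SX + SV,
  ∂PUV = UV − PV + PU.
This gives a 27×18 integer matrix of rank 18; reducing to Smith normal form yields diagonal entries (1,1,1,1,1,1,1,1,1,1,1,1,1,1,1,1,1,2).

Computing H_k = (kernel of ∂_k) / (image of ∂_{k+1}):

  H_0: rank C_0 − rank ∂_1 = 9 − 8 = 1, and the invariant factors of ∂_1 are all 1, so H_0 ≅ Z.

H_0 = Z.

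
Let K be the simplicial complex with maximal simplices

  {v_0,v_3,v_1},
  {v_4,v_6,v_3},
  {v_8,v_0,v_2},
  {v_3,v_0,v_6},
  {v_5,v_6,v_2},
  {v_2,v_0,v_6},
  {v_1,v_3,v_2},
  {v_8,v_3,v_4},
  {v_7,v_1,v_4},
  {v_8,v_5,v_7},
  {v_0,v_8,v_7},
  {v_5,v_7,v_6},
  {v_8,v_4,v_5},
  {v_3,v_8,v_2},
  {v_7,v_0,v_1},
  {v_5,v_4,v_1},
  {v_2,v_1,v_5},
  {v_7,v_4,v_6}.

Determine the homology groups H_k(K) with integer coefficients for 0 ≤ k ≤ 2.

H_0 ≅ Z,  H_1 ≅ Z ⊕ Z/2,  H_2 = 0.

We work with the vertex ordering v_0 < v_1 < v_2 < v_3 < v_4 < v_5 < v_6 < v_7 < v_8. The simplices of K, each written with vertices in increasing order, are:

  0-simplices (9): [v_0], [v_1], [v_2], [v_3], [v_4], [v_5], [v_6], [v_7], [v_8]
  1-simplices (27): (27 of them)
  2-simplices (18): (18 of them)

giving chain groups C_0 ≅ Z^9, C_1 ≅ Z^27, C_2 ≅ Z^18.

The boundary map ∂_1: C_1 → C_0 sends each edge [p,q] (with p < q) to q − p.
The resulting 9×27 matrix has rank 8, and its Smith normal form has invariant factors (1,1,1,1,1,1,1,1).

∂_2: C_2 → C_1 acts by ∂[p,q,r] = [q,r] − [p,r] + [p,q]. For instance
  ∂[v_4,v_5,v_8] = [v_5,v_8] − [v_4,v_8] + [v_4,v_5],
  ∂[v_0,v_1,v_7] = [v_1,v_7] − [v_0,v_7] + [v_0,v_1].
The resulting 27×18 matrix has rank 18, and its Smith normal form has invariant factors (1,1,1,1,1,1,1,1,1,1,1,1,1,1,1,1,1,2).

From H_k ≅ ker(∂_k) / im(∂_{k+1}) we obtain:

  H_0: rank C_0 − rank ∂_1 = 9 − 8 = 1, and the invariant factors of ∂_1 are all 1, so H_0 = Z.
  H_1: rank ker ∂_1 − rank ∂_2 = (27 − 8) − 18 = 1, and ∂_2 has invariant factor 2 > 1, so H_1 = Z ⊕ Z/2.
  H_2: rank ker ∂_2 − rank ∂_3 = (18 − 18) − 0 = 0, and there is no ∂_3, so H_2 = 0.

(K is a triangulation of the Klein bottle.)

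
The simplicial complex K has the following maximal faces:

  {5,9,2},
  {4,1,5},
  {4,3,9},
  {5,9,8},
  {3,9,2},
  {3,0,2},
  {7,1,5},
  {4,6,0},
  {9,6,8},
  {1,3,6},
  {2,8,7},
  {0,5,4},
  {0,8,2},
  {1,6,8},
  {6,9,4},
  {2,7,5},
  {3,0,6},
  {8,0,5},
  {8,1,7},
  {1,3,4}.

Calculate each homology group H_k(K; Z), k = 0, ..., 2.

We work with the vertex ordering 0 < 1 < 2 < 3 < 4 < 5 < 6 < 7 < 8 < 9. The simplices of K, each written with vertices in increasing order, are:

  0-simplices (10): [0], [1], [2], [3], [4], [5], [6], [7], [8], [9]
  1-simplices (30): (30 of them)
  2-simplices (20): (20 of them)

giving chain groups C_0 ≅ Z^10, C_1 ≅ Z^30, C_2 ≅ Z^20.

∂_1: C_1 → C_0 maps an edge to its endpoints' difference, ∂[p,q] = q − p.
The resulting 10×30 matrix has rank 9, and its Smith normal form has invariant factors (1,1,1,1,1,1,1,1,1).

Boundary ∂_2: C_2 → C_1 sends each 2-simplex [p,q,r] to [q,r] − [p,r] + [p,q]. For instance
  ∂[0,5,8] = [5,8] − [0,8] + [0,5],
  ∂[6,8,9] = [8,9] − [6,9] + [6,8].
As a 30×20 matrix over Z this has rank 20, with invariant factors (1,1,1,1,1,1,1,1,1,1,1,1,1,1,1,1,1,1,1,2).

Now H_k = ker ∂_k / im ∂_{k+1}, so:

  H_0: rank C_0 − rank ∂_1 = 10 − 9 = 1, and the invariant factors of ∂_1 are all 1, so H_0 = Z.
  H_1: rank ker ∂_1 − rank ∂_2 = (30 − 9) − 20 = 1, and ∂_2 has invariant factor 2 > 1, so H_1 = Z ⊕ Z/2.
  H_2: rank ker ∂_2 − rank ∂_3 = (20 − 20) − 0 = 0, and there is no ∂_3, so H_2 = 0.

(K is a triangulation of the Klein bottle.)

H_0 ≅ Z,  H_1 ≅ Z ⊕ Z/2,  H_2 = 0.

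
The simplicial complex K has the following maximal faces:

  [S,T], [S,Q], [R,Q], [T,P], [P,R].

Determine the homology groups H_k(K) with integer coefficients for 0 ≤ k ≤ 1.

Fix the vertex order P < Q < R < S < T and write every simplex with vertices in increasing order. Then dim K = 1 and the simplices of K are:

  0-simplices (5): P, Q, R, S, T
  1-simplices (5): PR, PT, QR, QS, ST

so the chain groups are C_0 ≅ Z^5, C_1 ≅ Z^5.

The boundary map ∂_1: C_1 → C_0 sends each edge [p,q] (with p < q) to q − p.
The 5×5 boundary matrix has rank 4 and Smith normal form diag(1,1,1,1).

From H_k ≅ ker(∂_k) / im(∂_{k+1}) we obtain:

  H_0: rank C_0 − rank ∂_1 = 5 − 4 = 1, and the invariant factors of ∂_1 are all 1, so H_0 = Z.
  H_1: rank ker ∂_1 − rank ∂_2 = (5 − 4) − 0 = 1, and there is no ∂_2, so H_1 = Z.

As a check, the Euler characteristic is 5 − 5 = 0, which agrees with 1 − 1 = 0.
(K is a triangulation of the circle S^1.)

H_0 ≅ Z,  H_1 ≅ Z.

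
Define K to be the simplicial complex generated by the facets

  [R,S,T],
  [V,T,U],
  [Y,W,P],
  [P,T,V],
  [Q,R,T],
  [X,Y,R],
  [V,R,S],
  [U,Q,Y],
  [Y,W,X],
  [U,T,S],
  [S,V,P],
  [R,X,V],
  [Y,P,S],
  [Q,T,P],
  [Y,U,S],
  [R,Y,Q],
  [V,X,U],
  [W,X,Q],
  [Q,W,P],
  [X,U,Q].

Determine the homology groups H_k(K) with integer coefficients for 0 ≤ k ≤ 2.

K has 10 vertices, 30 edges, 20 triangles.
rank ∂_0 = 0, rank ∂_1 = 9 ⇒ b_0 = 10 − 0 − 9 = 1; all invariant factors of ∂_1 are 1 so no torsion. So H_0 = Z.
rank ∂_1 = 9, rank ∂_2 = 20 ⇒ b_1 = 30 − 9 − 20 = 1; ∂_2 has invariant factor(s) [2] giving torsion. So H_1 = Z ⊕ Z/2.
rank ∂_2 = 20, rank ∂_3 = 0 ⇒ b_2 = 20 − 20 − 0 = 0. So H_2 = 0.

H_0 ≅ Z,  H_1 ≅ Z ⊕ Z/2,  H_2 = 0.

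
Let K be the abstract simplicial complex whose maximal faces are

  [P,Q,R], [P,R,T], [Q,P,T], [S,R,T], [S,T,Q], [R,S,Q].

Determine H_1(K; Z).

H_1 ≅ 0.

Fix the vertex order P < Q < R < S < T and write every simplex with vertices in increasing order. Then dim K = 2 and the simplices of K are:

  0-simplices (5): P, Q, R, S, T
  1-simplices (9): PQ, PR, PT, QR, QS, QT, RS, RT, ST
  2-simplices (6): PQR, PQT, PRT, QRS, QST, RST

giving chain groups C_0 ≅ Z^5, C_1 ≅ Z^9, C_2 ≅ Z^6.

Boundary ∂_1: C_1 → C_0 maps an edge to its endpoints' difference, ∂[p,q] = q − p.
As a 5×9 matrix over Z this has rank 4, with invariant factors (1,1,1,1).

∂_2: C_2 → C_1 maps a triangle to the signed sum of its edges. For instance
  ∂PQT = QT − PT + PQ,
  ∂PQR = QR − PR + PQ.
As a 9×6 matrix over Z this has rank 5, with invariant factors (1,1,1,1,1).

Now H_k = ker ∂_k / im ∂_{k+1}, so:

  H_1: rank ker ∂_1 − rank ∂_2 = (9 − 4) − 5 = 0, and the invariant factors of ∂_2 are all 1, so H_1 = 0.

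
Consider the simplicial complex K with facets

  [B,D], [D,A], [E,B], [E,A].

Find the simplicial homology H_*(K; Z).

H_0 = Z,  H_1 = Z.

Fix the vertex order A < B < D < E and write every simplex with vertices in increasing order. Then dim K = 1 and the simplices of K are:

  0-simplices (4): A, B, D, E
  1-simplices (4): AD, AE, BD, BE

so the chain groups are C_0 ≅ Z^4, C_1 ≅ Z^4.

∂_1: C_1 → C_0 is given by ∂[p,q] = [q] − [p]. For instance
  ∂BE = E − B.
As a 4×4 matrix over Z this has rank 3, with invariant factors (1,1,1).

Now H_k = ker ∂_k / im ∂_{k+1}, so:

  H_0: rank C_0 − rank ∂_1 = 4 − 3 = 1, and the invariant factors of ∂_1 are all 1, so H_0 = Z.
  H_1: rank ker ∂_1 − rank ∂_2 = (4 − 3) − 0 = 1, and there is no ∂_2, so H_1 = Z.

(K is a triangulation of the circle S^1.)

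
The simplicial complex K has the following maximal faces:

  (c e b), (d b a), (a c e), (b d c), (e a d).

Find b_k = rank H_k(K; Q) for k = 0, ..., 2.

Fix the vertex order a < b < c < d < e and write every simplex with vertices in increasing order. Then dim K = 2 and the simplices of K are:

  0-simplices (5): a, b, c, d, e
  1-simplices (10): ab, ac, ad, ae, bc, bd, be, cd, ce, de
  2-simplices (5): abd, ace, ade, bcd, bce

so the chain groups are C_0 ≅ Z^5, C_1 ≅ Z^10, C_2 ≅ Z^5.

Boundary ∂_1: C_1 → C_0 maps an edge to its endpoints' difference, ∂[p,q] = q − p. For instance
  ∂cd = d − c.
The resulting 5×10 matrix has rank 4, and its Smith normal form has invariant factors (1,1,1,1).

The boundary map ∂_2: C_2 → C_1 maps a triangle to the signed sum of its edges. For instance
  ∂ace = ce − ae + ac,
  ∂bcd = cd − bd + bc.
The resulting 10×5 matrix has rank 5, and its Smith normal form has invariant factors (1,1,1,1,1).

Computing H_k = (kernel of ∂_k) / (image of ∂_{k+1}):

  H_0: rank C_0 − rank ∂_1 = 5 − 4 = 1, and the invariant factors of ∂_1 are all 1, so H_0 ≅ Z.
  H_1: rank ker ∂_1 − rank ∂_2 = (10 − 4) − 5 = 1, and the invariant factors of ∂_2 are all 1, so H_1 ≅ Z.
  H_2: rank ker ∂_2 − rank ∂_3 = (5 − 5) − 0 = 0, and there is no ∂_3, so H_2 ≅ 0.

Hence the Betti numbers are b_0 = 1, b_1 = 1, b_2 = 0.

b_0 = 1, b_1 = 1, b_2 = 0.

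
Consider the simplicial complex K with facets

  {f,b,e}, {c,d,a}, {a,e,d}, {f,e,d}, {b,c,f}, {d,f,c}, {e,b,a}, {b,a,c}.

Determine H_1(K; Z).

Order the vertices as a < b < c < d < e < f. Listing each simplex with vertices in this order, K has dimension 2 with simplices:

  0-simplices (6): a, b, c, d, e, f
  1-simplices (12): ab, ac, ad, ae, bc, be, bf, cd, cf, de, df, ef
  2-simplices (8): abc, abe, acd, ade, bcf, bef, cdf, def

Hence C_0 ≅ Z^6, C_1 ≅ Z^12, C_2 ≅ Z^8.

Boundary ∂_1: C_1 → C_0 maps an edge to its endpoints' difference, ∂[p,q] = q − p.
As a 6×12 matrix over Z this has rank 5, with invariant factors (1,1,1,1,1).

Boundary ∂_2: C_2 → C_1 sends each 2-simplex [p,q,r] to [q,r] − [p,r] + [p,q]. For instance
  ∂bcf = cf − bf + bc,
  ∂cdf = df − cf + cd.
The resulting 12×8 matrix has rank 7, and its Smith normal form has invariant factors (1,1,1,1,1,1,1).

Reading off H_k = ker ∂_k / im ∂_{k+1}:

  H_1: rank ker ∂_1 − rank ∂_2 = (12 − 5) − 7 = 0, and the invariant factors of ∂_2 are all 1, so H_1 ≅ 0.

(K is a triangulation of the 2-sphere S^2.)

H_1 ≅ 0.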